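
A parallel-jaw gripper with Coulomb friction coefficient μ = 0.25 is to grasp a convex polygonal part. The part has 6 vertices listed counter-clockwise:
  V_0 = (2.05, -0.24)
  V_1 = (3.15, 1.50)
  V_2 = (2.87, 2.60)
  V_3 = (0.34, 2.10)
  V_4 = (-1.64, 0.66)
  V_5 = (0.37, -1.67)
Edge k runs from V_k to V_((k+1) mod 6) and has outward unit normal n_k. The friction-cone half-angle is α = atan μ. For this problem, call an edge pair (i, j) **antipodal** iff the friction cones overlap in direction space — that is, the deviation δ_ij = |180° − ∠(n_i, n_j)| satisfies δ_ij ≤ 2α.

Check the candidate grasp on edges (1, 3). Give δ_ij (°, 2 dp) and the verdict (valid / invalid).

δ = 68.25°, invalid

α = atan 0.25 = 14.04°;  2α = 28.07°
edge 1: e_1 = (-0.28, +1.10);  n_1 = (+0.9691, +0.2467)
edge 3: e_3 = (-1.98, -1.44);  n_3 = (-0.5882, +0.8087)
∠(n_1, n_3) = 111.75°
δ = |180° − 111.75°| = 68.25°
68.25° > 2α = 28.07°  →  invalid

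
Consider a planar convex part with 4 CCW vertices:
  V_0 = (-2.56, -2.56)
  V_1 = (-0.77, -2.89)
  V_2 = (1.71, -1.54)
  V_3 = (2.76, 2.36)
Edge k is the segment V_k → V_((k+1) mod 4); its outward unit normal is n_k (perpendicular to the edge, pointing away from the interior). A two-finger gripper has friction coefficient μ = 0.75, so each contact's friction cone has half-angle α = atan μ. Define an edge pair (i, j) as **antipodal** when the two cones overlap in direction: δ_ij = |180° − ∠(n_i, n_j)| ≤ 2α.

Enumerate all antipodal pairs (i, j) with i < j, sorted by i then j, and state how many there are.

α = atan 0.75 = 36.87°;  2α = 73.74°
n_0 = (-0.1813, -0.9834)
n_1 = (+0.4781, -0.8783)
n_2 = (+0.9656, -0.2600)
n_3 = (-0.6790, +0.7342)
  (0,1): δ = 140.99°  ·
  (0,2): δ = 94.62°  ·
  (0,3): δ = 53.21°  ✓
  (1,2): δ = 133.63°  ·
  (1,3): δ = 14.20°  ✓
  (2,3): δ = 32.17°  ✓
antipodal pairs: 3

count = 3; pairs: (0,3), (1,3), (2,3)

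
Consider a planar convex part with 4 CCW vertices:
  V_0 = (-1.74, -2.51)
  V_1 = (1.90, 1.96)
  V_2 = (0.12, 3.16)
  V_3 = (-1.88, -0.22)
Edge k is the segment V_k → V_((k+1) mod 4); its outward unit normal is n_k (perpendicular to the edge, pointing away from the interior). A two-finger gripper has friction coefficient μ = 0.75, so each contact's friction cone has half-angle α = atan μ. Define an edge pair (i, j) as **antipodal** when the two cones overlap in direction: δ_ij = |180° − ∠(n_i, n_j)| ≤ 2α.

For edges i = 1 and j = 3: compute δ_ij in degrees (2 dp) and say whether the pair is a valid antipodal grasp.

α = atan 0.75 = 36.87°;  2α = 73.74°
edge 1: e_1 = (-1.78, +1.20);  n_1 = (+0.5590, +0.8292)
edge 3: e_3 = (+0.14, -2.29);  n_3 = (-0.9981, -0.0610)
∠(n_1, n_3) = 127.48°
δ = |180° − 127.48°| = 52.52°
52.52° ≤ 2α = 73.74°  →  valid

δ = 52.52°, valid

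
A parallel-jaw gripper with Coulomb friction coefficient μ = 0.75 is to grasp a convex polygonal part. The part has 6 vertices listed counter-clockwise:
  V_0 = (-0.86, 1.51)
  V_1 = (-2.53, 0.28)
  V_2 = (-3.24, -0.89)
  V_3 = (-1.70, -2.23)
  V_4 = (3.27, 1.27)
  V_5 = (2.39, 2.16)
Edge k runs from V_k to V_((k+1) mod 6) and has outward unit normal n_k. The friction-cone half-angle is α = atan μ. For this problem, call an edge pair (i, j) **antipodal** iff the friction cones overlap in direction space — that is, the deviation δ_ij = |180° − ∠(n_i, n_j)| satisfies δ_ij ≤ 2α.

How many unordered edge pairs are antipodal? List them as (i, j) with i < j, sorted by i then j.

count = 5; pairs: (0,3), (1,3), (2,4), (2,5), (3,5)

α = atan 0.75 = 36.87°;  2α = 73.74°
n_0 = (-0.5930, +0.8052)
n_1 = (-0.8549, +0.5188)
n_2 = (-0.6564, -0.7544)
n_3 = (+0.5758, -0.8176)
n_4 = (+0.7111, +0.7031)
n_5 = (-0.1961, +0.9806)
  (0,1): δ = 157.62°  ·
  (0,2): δ = 77.40°  ·
  (0,3): δ = 1.22°  ✓
  (0,4): δ = 98.30°  ·
  (0,5): δ = 154.94°  ·
  (1,2): δ = 99.78°  ·
  (1,3): δ = 23.59°  ✓
  (1,4): δ = 75.93°  ·
  (1,5): δ = 132.56°  ·
  (2,3): δ = 103.82°  ·
  (2,4): δ = 4.30°  ✓
  (2,5): δ = 52.34°  ✓
  (3,4): δ = 80.48°  ·
  (3,5): δ = 23.84°  ✓
  (4,5): δ = 123.37°  ·
antipodal pairs: 5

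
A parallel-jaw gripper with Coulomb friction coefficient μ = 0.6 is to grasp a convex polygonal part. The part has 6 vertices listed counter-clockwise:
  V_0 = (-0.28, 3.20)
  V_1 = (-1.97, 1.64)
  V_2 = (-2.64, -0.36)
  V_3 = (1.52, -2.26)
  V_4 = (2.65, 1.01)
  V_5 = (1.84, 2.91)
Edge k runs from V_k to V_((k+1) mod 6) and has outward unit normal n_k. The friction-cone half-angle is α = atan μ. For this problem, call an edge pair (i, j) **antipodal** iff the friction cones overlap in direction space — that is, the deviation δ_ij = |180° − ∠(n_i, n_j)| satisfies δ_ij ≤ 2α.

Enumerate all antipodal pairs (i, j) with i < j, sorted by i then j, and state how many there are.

count = 5; pairs: (0,3), (1,3), (1,4), (2,4), (2,5)

α = atan 0.6 = 30.96°;  2α = 61.93°
n_0 = (-0.6783, +0.7348)
n_1 = (-0.9482, +0.3176)
n_2 = (-0.4154, -0.9096)
n_3 = (+0.9452, -0.3266)
n_4 = (+0.9199, +0.3922)
n_5 = (+0.1355, +0.9908)
  (0,1): δ = 151.23°  ·
  (0,2): δ = 67.26°  ·
  (0,3): δ = 28.23°  ✓
  (0,4): δ = 70.38°  ·
  (0,5): δ = 129.50°  ·
  (1,2): δ = 96.03°  ·
  (1,3): δ = 0.54°  ✓
  (1,4): δ = 41.61°  ✓
  (1,5): δ = 100.73°  ·
  (2,3): δ = 84.52°  ·
  (2,4): δ = 42.36°  ✓
  (2,5): δ = 16.76°  ✓
  (3,4): δ = 137.85°  ·
  (3,5): δ = 78.73°  ·
  (4,5): δ = 120.88°  ·
antipodal pairs: 5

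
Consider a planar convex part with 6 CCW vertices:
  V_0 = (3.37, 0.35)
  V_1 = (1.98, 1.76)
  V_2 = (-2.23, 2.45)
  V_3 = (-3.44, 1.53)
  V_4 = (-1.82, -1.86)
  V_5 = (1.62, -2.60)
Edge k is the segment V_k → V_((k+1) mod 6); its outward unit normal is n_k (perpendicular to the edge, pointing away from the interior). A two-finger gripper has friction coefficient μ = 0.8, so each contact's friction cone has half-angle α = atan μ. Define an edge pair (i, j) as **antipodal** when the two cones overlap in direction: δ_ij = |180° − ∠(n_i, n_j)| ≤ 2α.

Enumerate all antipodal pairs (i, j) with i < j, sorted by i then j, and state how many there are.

α = atan 0.8 = 38.66°;  2α = 77.32°
n_0 = (+0.7121, +0.7020)
n_1 = (+0.1617, +0.9868)
n_2 = (-0.6053, +0.7960)
n_3 = (-0.9023, -0.4312)
n_4 = (-0.2103, -0.9776)
n_5 = (+0.8601, -0.5102)
  (0,1): δ = 143.90°  ·
  (0,2): δ = 97.34°  ·
  (0,3): δ = 19.05°  ✓
  (0,4): δ = 33.27°  ✓
  (0,5): δ = 104.73°  ·
  (1,2): δ = 133.45°  ·
  (1,3): δ = 55.15°  ✓
  (1,4): δ = 2.83°  ✓
  (1,5): δ = 68.63°  ✓
  (2,3): δ = 101.70°  ·
  (2,4): δ = 49.39°  ✓
  (2,5): δ = 22.08°  ✓
  (3,4): δ = 127.68°  ·
  (3,5): δ = 56.22°  ✓
  (4,5): δ = 108.54°  ·
antipodal pairs: 8

count = 8; pairs: (0,3), (0,4), (1,3), (1,4), (1,5), (2,4), (2,5), (3,5)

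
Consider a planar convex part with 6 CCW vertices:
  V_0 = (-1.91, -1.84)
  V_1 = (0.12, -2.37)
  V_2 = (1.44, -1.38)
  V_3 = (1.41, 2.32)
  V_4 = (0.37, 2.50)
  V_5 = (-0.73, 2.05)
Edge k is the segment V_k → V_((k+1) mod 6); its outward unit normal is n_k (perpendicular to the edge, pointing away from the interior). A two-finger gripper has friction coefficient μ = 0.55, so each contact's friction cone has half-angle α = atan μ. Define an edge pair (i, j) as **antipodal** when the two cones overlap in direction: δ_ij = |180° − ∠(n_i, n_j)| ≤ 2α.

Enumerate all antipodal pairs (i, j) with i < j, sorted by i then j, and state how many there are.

α = atan 0.55 = 28.81°;  2α = 57.62°
n_0 = (-0.2526, -0.9676)
n_1 = (+0.6000, -0.8000)
n_2 = (+1.0000, +0.0081)
n_3 = (+0.1705, +0.9854)
n_4 = (-0.3786, +0.9255)
n_5 = (-0.9569, +0.2903)
  (0,1): δ = 128.50°  ·
  (0,2): δ = 74.90°  ·
  (0,3): δ = 4.81°  ✓
  (0,4): δ = 36.88°  ✓
  (0,5): δ = 87.76°  ·
  (1,2): δ = 126.41°  ·
  (1,3): δ = 46.69°  ✓
  (1,4): δ = 14.62°  ✓
  (1,5): δ = 36.26°  ✓
  (2,3): δ = 100.28°  ·
  (2,4): δ = 68.22°  ·
  (2,5): δ = 17.34°  ✓
  (3,4): δ = 147.93°  ·
  (3,5): δ = 97.06°  ·
  (4,5): δ = 129.12°  ·
antipodal pairs: 6

count = 6; pairs: (0,3), (0,4), (1,3), (1,4), (1,5), (2,5)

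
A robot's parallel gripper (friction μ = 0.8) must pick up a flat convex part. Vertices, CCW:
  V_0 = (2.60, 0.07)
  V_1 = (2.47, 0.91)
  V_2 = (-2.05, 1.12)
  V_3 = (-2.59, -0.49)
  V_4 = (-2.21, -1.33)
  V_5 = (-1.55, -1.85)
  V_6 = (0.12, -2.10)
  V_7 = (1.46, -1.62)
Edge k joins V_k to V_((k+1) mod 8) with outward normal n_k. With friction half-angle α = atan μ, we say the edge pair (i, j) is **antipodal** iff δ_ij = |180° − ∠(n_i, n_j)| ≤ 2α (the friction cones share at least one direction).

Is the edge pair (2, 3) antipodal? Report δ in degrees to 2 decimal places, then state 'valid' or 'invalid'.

δ = 137.12°, invalid

α = atan 0.8 = 38.66°;  2α = 77.32°
edge 2: e_2 = (-0.54, -1.61);  n_2 = (-0.9481, +0.3180)
edge 3: e_3 = (+0.38, -0.84);  n_3 = (-0.9111, -0.4122)
∠(n_2, n_3) = 42.88°
δ = |180° − 42.88°| = 137.12°
137.12° > 2α = 77.32°  →  invalid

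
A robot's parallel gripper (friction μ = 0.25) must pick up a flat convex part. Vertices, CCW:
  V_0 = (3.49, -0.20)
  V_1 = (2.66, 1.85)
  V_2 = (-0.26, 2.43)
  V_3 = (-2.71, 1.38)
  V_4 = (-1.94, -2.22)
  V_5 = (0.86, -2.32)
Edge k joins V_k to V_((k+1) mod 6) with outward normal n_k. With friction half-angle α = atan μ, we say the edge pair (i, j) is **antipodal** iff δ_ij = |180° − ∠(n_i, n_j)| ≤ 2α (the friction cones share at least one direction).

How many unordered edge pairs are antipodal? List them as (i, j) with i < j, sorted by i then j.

count = 4; pairs: (0,3), (1,4), (2,4), (2,5)

α = atan 0.25 = 14.04°;  2α = 28.07°
n_0 = (+0.9269, +0.3753)
n_1 = (+0.1948, +0.9808)
n_2 = (-0.3939, +0.9191)
n_3 = (-0.9779, -0.2092)
n_4 = (-0.0357, -0.9994)
n_5 = (+0.6276, -0.7786)
  (0,1): δ = 123.28°  ·
  (0,2): δ = 88.84°  ·
  (0,3): δ = 9.97°  ✓
  (0,4): δ = 65.91°  ·
  (0,5): δ = 106.83°  ·
  (1,2): δ = 145.57°  ·
  (1,3): δ = 66.69°  ·
  (1,4): δ = 9.19°  ✓
  (1,5): δ = 50.11°  ·
  (2,3): δ = 101.13°  ·
  (2,4): δ = 25.24°  ✓
  (2,5): δ = 15.67°  ✓
  (3,4): δ = 104.12°  ·
  (3,5): δ = 63.20°  ·
  (4,5): δ = 139.08°  ·
antipodal pairs: 4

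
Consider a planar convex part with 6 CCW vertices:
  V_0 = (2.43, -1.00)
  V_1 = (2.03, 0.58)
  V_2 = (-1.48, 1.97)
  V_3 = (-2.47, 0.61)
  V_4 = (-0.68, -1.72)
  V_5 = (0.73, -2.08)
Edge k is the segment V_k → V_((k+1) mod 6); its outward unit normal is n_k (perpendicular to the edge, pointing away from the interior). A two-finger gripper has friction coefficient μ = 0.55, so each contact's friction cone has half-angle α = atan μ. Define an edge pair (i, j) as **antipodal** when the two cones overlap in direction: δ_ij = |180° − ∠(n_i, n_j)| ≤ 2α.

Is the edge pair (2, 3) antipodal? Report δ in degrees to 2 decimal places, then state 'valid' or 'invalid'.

δ = 106.41°, invalid

α = atan 0.55 = 28.81°;  2α = 57.62°
edge 2: e_2 = (-0.99, -1.36);  n_2 = (-0.8085, +0.5885)
edge 3: e_3 = (+1.79, -2.33);  n_3 = (-0.7930, -0.6092)
∠(n_2, n_3) = 73.59°
δ = |180° − 73.59°| = 106.41°
106.41° > 2α = 57.62°  →  invalid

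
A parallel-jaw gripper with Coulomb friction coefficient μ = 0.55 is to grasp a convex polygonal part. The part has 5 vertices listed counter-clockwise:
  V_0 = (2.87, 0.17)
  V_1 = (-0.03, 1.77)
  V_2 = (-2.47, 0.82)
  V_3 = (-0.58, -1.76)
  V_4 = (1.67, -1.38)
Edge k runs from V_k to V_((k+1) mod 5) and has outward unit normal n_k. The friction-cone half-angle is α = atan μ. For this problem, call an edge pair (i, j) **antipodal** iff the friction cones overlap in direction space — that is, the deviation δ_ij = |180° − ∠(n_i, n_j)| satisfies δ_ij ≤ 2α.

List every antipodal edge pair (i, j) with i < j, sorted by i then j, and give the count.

α = atan 0.55 = 28.81°;  2α = 57.62°
n_0 = (+0.4831, +0.8756)
n_1 = (-0.3628, +0.9319)
n_2 = (-0.8067, -0.5910)
n_3 = (+0.1665, -0.9860)
n_4 = (+0.7907, -0.6122)
  (0,1): δ = 129.84°  ·
  (0,2): δ = 24.89°  ✓
  (0,3): δ = 38.47°  ✓
  (0,4): δ = 81.14°  ·
  (1,2): δ = 75.05°  ·
  (1,3): δ = 11.69°  ✓
  (1,4): δ = 30.98°  ✓
  (2,3): δ = 116.64°  ·
  (2,4): δ = 73.97°  ·
  (3,4): δ = 137.33°  ·
antipodal pairs: 4

count = 4; pairs: (0,2), (0,3), (1,3), (1,4)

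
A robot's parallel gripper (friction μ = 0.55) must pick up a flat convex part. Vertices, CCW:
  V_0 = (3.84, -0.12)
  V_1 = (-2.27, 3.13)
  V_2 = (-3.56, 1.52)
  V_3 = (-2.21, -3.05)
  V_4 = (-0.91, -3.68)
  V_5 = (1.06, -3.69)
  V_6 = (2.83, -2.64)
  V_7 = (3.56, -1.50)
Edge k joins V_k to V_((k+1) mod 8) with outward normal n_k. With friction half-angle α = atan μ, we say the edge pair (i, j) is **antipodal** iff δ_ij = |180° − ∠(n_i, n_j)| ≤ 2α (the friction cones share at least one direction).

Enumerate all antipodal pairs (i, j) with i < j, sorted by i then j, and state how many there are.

count = 9; pairs: (0,2), (0,3), (0,4), (1,4), (1,5), (1,6), (1,7), (2,6), (2,7)

α = atan 0.55 = 28.81°;  2α = 57.62°
n_0 = (+0.4696, +0.8829)
n_1 = (-0.7804, +0.6253)
n_2 = (-0.9590, -0.2833)
n_3 = (-0.4361, -0.8999)
n_4 = (-0.0051, -1.0000)
n_5 = (+0.5102, -0.8601)
n_6 = (+0.8421, -0.5393)
n_7 = (+0.9800, -0.1988)
  (0,1): δ = 100.69°  ·
  (0,2): δ = 45.53°  ✓
  (0,3): δ = 2.15°  ✓
  (0,4): δ = 27.72°  ✓
  (0,5): δ = 58.69°  ·
  (0,6): δ = 85.38°  ·
  (0,7): δ = 106.54°  ·
  (1,2): δ = 124.84°  ·
  (1,3): δ = 77.15°  ·
  (1,4): δ = 51.59°  ✓
  (1,5): δ = 20.62°  ✓
  (1,6): δ = 6.07°  ✓
  (1,7): δ = 27.23°  ✓
  (2,3): δ = 132.31°  ·
  (2,4): δ = 106.75°  ·
  (2,5): δ = 75.78°  ·
  (2,6): δ = 49.09°  ✓
  (2,7): δ = 27.93°  ✓
  (3,4): δ = 154.44°  ·
  (3,5): δ = 123.47°  ·
  (3,6): δ = 96.78°  ·
  (3,7): δ = 75.61°  ·
  (4,5): δ = 149.03°  ·
  (4,6): δ = 122.34°  ·
  (4,7): δ = 101.18°  ·
  (5,6): δ = 153.31°  ·
  (5,7): δ = 132.15°  ·
  (6,7): δ = 158.84°  ·
antipodal pairs: 9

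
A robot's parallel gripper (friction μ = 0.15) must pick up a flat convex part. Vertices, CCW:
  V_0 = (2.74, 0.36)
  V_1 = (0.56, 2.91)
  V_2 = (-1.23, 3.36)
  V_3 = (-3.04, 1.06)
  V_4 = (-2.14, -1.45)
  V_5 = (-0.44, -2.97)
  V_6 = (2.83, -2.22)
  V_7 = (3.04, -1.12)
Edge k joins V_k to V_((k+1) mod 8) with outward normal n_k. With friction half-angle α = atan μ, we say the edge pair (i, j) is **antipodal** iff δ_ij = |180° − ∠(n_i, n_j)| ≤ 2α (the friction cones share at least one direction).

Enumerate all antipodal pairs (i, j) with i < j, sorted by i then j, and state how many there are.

α = atan 0.15 = 8.53°;  2α = 17.06°
n_0 = (+0.7601, +0.6498)
n_1 = (+0.2438, +0.9698)
n_2 = (-0.7858, +0.6184)
n_3 = (-0.9413, -0.3375)
n_4 = (-0.6665, -0.7455)
n_5 = (+0.2236, -0.9747)
n_6 = (+0.9823, -0.1875)
n_7 = (+0.9801, +0.1987)
  (0,1): δ = 144.64°  ·
  (0,2): δ = 78.73°  ·
  (0,3): δ = 20.80°  ·
  (0,4): δ = 7.67°  ✓
  (0,5): δ = 62.39°  ·
  (0,6): δ = 128.66°  ·
  (0,7): δ = 150.93°  ·
  (1,2): δ = 114.09°  ·
  (1,3): δ = 56.16°  ·
  (1,4): δ = 27.69°  ·
  (1,5): δ = 27.03°  ·
  (1,6): δ = 93.30°  ·
  (1,7): δ = 115.57°  ·
  (2,3): δ = 122.07°  ·
  (2,4): δ = 93.60°  ·
  (2,5): δ = 38.88°  ·
  (2,6): δ = 27.39°  ·
  (2,7): δ = 49.66°  ·
  (3,4): δ = 151.53°  ·
  (3,5): δ = 96.81°  ·
  (3,6): δ = 30.53°  ·
  (3,7): δ = 8.27°  ✓
  (4,5): δ = 125.28°  ·
  (4,6): δ = 59.01°  ·
  (4,7): δ = 36.74°  ·
  (5,6): δ = 113.73°  ·
  (5,7): δ = 91.46°  ·
  (6,7): δ = 157.73°  ·
antipodal pairs: 2

count = 2; pairs: (0,4), (3,7)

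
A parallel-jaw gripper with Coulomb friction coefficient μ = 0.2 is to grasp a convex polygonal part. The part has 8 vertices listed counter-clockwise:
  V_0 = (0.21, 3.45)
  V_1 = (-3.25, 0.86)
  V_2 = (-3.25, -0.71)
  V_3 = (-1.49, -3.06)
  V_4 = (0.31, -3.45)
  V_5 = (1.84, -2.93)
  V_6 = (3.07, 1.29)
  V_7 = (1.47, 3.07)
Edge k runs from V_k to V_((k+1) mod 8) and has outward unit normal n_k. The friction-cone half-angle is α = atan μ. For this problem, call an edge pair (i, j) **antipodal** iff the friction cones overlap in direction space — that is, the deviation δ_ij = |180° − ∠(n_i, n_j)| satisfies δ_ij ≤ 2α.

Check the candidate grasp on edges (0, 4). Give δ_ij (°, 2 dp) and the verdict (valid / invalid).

α = atan 0.2 = 11.31°;  2α = 22.62°
edge 0: e_0 = (-3.46, -2.59);  n_0 = (-0.5993, +0.8006)
edge 4: e_4 = (+1.53, +0.52);  n_4 = (+0.3218, -0.9468)
∠(n_0, n_4) = 161.95°
δ = |180° − 161.95°| = 18.05°
18.05° ≤ 2α = 22.62°  →  valid

δ = 18.05°, valid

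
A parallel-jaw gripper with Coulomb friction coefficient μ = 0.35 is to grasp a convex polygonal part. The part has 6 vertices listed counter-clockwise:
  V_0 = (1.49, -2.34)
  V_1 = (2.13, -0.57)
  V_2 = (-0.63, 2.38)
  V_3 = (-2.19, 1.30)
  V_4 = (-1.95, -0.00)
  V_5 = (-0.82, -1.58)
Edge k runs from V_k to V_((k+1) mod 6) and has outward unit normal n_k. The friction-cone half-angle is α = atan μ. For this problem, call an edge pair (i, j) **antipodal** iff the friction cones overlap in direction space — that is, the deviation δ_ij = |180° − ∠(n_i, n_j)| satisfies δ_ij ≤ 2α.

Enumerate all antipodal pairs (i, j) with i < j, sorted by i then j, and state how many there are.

α = atan 0.35 = 19.29°;  2α = 38.58°
n_0 = (+0.9404, -0.3400)
n_1 = (+0.7302, +0.6832)
n_2 = (-0.5692, +0.8222)
n_3 = (-0.9834, -0.1815)
n_4 = (-0.8134, -0.5817)
n_5 = (-0.3125, -0.9499)
  (0,1): δ = 117.03°  ·
  (0,2): δ = 35.43°  ✓
  (0,3): δ = 30.34°  ✓
  (0,4): δ = 55.45°  ·
  (0,5): δ = 91.67°  ·
  (1,2): δ = 98.40°  ·
  (1,3): δ = 32.63°  ✓
  (1,4): δ = 7.52°  ✓
  (1,5): δ = 28.69°  ✓
  (2,3): δ = 114.24°  ·
  (2,4): δ = 89.12°  ·
  (2,5): δ = 52.91°  ·
  (3,4): δ = 154.89°  ·
  (3,5): δ = 118.67°  ·
  (4,5): δ = 143.78°  ·
antipodal pairs: 5

count = 5; pairs: (0,2), (0,3), (1,3), (1,4), (1,5)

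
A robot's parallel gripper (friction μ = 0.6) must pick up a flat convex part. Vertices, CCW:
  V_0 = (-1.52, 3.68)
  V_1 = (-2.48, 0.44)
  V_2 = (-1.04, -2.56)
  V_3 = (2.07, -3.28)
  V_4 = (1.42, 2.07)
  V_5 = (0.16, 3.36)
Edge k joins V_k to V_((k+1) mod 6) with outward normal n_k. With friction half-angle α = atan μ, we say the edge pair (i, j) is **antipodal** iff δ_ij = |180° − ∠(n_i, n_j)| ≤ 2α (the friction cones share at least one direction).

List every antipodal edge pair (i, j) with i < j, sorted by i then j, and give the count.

α = atan 0.6 = 30.96°;  2α = 61.93°
n_0 = (-0.9588, +0.2841)
n_1 = (-0.9015, -0.4327)
n_2 = (-0.2255, -0.9742)
n_3 = (+0.9927, +0.1206)
n_4 = (+0.7154, +0.6987)
n_5 = (+0.1871, +0.9823)
  (0,1): δ = 137.85°  ·
  (0,2): δ = 86.53°  ·
  (0,3): δ = 23.43°  ✓
  (0,4): δ = 60.83°  ✓
  (0,5): δ = 95.72°  ·
  (1,2): δ = 128.68°  ·
  (1,3): δ = 18.71°  ✓
  (1,4): δ = 18.68°  ✓
  (1,5): δ = 53.57°  ✓
  (2,3): δ = 70.04°  ·
  (2,4): δ = 32.64°  ✓
  (2,5): δ = 2.25°  ✓
  (3,4): δ = 142.60°  ·
  (3,5): δ = 107.71°  ·
  (4,5): δ = 145.11°  ·
antipodal pairs: 7

count = 7; pairs: (0,3), (0,4), (1,3), (1,4), (1,5), (2,4), (2,5)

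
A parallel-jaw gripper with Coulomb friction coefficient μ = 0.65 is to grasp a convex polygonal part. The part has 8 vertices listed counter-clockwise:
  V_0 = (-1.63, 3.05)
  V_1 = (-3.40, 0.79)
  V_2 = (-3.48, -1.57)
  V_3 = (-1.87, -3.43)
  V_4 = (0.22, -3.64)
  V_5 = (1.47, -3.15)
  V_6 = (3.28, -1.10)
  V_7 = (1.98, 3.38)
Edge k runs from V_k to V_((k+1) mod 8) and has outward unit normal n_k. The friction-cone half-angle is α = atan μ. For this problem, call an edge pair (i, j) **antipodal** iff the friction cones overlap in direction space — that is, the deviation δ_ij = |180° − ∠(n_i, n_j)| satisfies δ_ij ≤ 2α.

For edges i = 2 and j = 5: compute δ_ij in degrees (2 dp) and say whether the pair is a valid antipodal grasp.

α = atan 0.65 = 33.02°;  2α = 66.05°
edge 2: e_2 = (+1.61, -1.86);  n_2 = (-0.7561, -0.6545)
edge 5: e_5 = (+1.81, +2.05);  n_5 = (+0.7496, -0.6619)
∠(n_2, n_5) = 97.68°
δ = |180° − 97.68°| = 82.32°
82.32° > 2α = 66.05°  →  invalid

δ = 82.32°, invalid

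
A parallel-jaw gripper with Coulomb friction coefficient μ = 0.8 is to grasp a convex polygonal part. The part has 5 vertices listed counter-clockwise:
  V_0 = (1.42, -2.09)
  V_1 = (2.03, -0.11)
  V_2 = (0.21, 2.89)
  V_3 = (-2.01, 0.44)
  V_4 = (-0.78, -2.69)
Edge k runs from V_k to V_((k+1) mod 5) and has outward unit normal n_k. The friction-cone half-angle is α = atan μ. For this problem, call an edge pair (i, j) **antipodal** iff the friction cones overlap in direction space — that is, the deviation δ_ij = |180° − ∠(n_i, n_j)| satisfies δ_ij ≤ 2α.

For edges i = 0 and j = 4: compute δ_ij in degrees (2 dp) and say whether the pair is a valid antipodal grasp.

α = atan 0.8 = 38.66°;  2α = 77.32°
edge 0: e_0 = (+0.61, +1.98);  n_0 = (+0.9557, -0.2944)
edge 4: e_4 = (+2.20, +0.60);  n_4 = (+0.2631, -0.9648)
∠(n_0, n_4) = 57.62°
δ = |180° − 57.62°| = 122.38°
122.38° > 2α = 77.32°  →  invalid

δ = 122.38°, invalid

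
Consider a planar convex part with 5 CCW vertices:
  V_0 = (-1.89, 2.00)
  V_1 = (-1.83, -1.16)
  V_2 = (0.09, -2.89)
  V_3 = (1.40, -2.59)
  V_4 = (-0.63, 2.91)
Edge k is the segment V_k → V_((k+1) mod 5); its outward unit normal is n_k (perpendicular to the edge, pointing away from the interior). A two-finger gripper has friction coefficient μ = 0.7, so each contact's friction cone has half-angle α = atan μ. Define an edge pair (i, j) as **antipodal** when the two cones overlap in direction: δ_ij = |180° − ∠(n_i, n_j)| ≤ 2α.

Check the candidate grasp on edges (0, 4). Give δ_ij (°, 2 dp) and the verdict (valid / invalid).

δ = 124.75°, invalid

α = atan 0.7 = 34.99°;  2α = 69.98°
edge 0: e_0 = (+0.06, -3.16);  n_0 = (-0.9998, -0.0190)
edge 4: e_4 = (-1.26, -0.91);  n_4 = (-0.5855, +0.8107)
∠(n_0, n_4) = 55.25°
δ = |180° − 55.25°| = 124.75°
124.75° > 2α = 69.98°  →  invalid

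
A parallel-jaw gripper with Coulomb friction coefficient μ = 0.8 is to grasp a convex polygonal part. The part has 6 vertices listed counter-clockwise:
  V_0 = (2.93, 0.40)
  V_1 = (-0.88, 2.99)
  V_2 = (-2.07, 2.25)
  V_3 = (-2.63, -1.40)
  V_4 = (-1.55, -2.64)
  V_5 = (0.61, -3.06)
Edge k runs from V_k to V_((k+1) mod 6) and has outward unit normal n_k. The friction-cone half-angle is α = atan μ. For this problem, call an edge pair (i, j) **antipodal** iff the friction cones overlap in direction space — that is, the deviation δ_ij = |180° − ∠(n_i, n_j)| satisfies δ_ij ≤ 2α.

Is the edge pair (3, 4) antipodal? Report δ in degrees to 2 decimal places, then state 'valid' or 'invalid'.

δ = 142.06°, invalid

α = atan 0.8 = 38.66°;  2α = 77.32°
edge 3: e_3 = (+1.08, -1.24);  n_3 = (-0.7541, -0.6568)
edge 4: e_4 = (+2.16, -0.42);  n_4 = (-0.1909, -0.9816)
∠(n_3, n_4) = 37.94°
δ = |180° − 37.94°| = 142.06°
142.06° > 2α = 77.32°  →  invalid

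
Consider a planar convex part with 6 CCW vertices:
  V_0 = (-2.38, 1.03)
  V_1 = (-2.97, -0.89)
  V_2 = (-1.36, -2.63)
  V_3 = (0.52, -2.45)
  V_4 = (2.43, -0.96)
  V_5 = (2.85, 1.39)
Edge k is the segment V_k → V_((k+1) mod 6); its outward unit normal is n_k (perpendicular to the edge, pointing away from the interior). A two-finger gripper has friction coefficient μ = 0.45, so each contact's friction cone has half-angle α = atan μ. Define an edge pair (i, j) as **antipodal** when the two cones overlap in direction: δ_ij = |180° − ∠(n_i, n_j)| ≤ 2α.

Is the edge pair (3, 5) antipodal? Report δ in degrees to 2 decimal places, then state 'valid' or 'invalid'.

δ = 34.02°, valid

α = atan 0.45 = 24.23°;  2α = 48.46°
edge 3: e_3 = (+1.91, +1.49);  n_3 = (+0.6151, -0.7885)
edge 5: e_5 = (-5.23, -0.36);  n_5 = (-0.0687, +0.9976)
∠(n_3, n_5) = 145.98°
δ = |180° − 145.98°| = 34.02°
34.02° ≤ 2α = 48.46°  →  valid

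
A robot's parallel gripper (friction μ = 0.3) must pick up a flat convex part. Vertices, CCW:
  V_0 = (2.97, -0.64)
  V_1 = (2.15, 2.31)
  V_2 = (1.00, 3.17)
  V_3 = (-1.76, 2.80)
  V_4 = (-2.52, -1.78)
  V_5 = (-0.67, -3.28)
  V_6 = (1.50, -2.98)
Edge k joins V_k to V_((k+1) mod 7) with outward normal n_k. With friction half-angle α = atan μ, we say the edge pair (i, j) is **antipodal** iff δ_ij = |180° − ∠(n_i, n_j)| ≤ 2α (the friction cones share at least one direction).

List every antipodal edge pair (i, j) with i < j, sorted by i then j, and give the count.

α = atan 0.3 = 16.70°;  2α = 33.40°
n_0 = (+0.9635, +0.2678)
n_1 = (+0.5989, +0.8008)
n_2 = (-0.1329, +0.9911)
n_3 = (-0.9865, +0.1637)
n_4 = (-0.6298, -0.7768)
n_5 = (+0.1369, -0.9906)
n_6 = (+0.8468, -0.5319)
  (0,1): δ = 142.32°  ·
  (0,2): δ = 97.90°  ·
  (0,3): δ = 24.96°  ✓
  (0,4): δ = 35.43°  ·
  (0,5): δ = 82.34°  ·
  (0,6): δ = 132.33°  ·
  (1,2): δ = 135.57°  ·
  (1,3): δ = 62.63°  ·
  (1,4): δ = 2.25°  ✓
  (1,5): δ = 44.66°  ·
  (1,6): δ = 94.65°  ·
  (2,3): δ = 107.06°  ·
  (2,4): δ = 46.67°  ·
  (2,5): δ = 0.24°  ✓
  (2,6): δ = 50.23°  ·
  (3,4): δ = 119.61°  ·
  (3,5): δ = 72.71°  ·
  (3,6): δ = 22.72°  ✓
  (4,5): δ = 133.09°  ·
  (4,6): δ = 83.10°  ·
  (5,6): δ = 130.01°  ·
antipodal pairs: 4

count = 4; pairs: (0,3), (1,4), (2,5), (3,6)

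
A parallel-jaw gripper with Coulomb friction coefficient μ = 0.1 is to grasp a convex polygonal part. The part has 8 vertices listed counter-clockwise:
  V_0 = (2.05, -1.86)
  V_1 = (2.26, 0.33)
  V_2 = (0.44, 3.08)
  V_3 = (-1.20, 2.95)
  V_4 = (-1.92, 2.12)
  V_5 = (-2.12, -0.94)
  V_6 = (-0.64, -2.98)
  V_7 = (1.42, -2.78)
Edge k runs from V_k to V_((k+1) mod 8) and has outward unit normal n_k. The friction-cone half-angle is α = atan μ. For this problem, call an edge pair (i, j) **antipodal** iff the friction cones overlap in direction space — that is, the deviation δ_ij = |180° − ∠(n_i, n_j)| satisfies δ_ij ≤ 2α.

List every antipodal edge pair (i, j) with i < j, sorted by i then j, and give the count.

α = atan 0.1 = 5.71°;  2α = 11.42°
n_0 = (+0.9954, -0.0955)
n_1 = (+0.8339, +0.5519)
n_2 = (-0.0790, +0.9969)
n_3 = (-0.7554, +0.6553)
n_4 = (-0.9979, +0.0652)
n_5 = (-0.8094, -0.5872)
n_6 = (+0.0966, -0.9953)
n_7 = (+0.8251, -0.5650)
  (0,1): δ = 141.03°  ·
  (0,2): δ = 79.99°  ·
  (0,3): δ = 35.46°  ·
  (0,4): δ = 1.74°  ✓
  (0,5): δ = 41.44°  ·
  (0,6): δ = 101.02°  ·
  (0,7): δ = 151.07°  ·
  (1,2): δ = 118.97°  ·
  (1,3): δ = 74.44°  ·
  (1,4): δ = 37.24°  ·
  (1,5): δ = 2.46°  ✓
  (1,6): δ = 62.05°  ·
  (1,7): δ = 112.10°  ·
  (2,3): δ = 135.47°  ·
  (2,4): δ = 98.27°  ·
  (2,5): δ = 58.57°  ·
  (2,6): δ = 1.01°  ✓
  (2,7): δ = 51.07°  ·
  (3,4): δ = 142.80°  ·
  (3,5): δ = 103.10°  ·
  (3,6): δ = 43.51°  ·
  (3,7): δ = 6.54°  ✓
  (4,5): δ = 140.30°  ·
  (4,6): δ = 80.72°  ·
  (4,7): δ = 30.66°  ·
  (5,6): δ = 120.42°  ·
  (5,7): δ = 70.36°  ·
  (6,7): δ = 129.95°  ·
antipodal pairs: 4

count = 4; pairs: (0,4), (1,5), (2,6), (3,7)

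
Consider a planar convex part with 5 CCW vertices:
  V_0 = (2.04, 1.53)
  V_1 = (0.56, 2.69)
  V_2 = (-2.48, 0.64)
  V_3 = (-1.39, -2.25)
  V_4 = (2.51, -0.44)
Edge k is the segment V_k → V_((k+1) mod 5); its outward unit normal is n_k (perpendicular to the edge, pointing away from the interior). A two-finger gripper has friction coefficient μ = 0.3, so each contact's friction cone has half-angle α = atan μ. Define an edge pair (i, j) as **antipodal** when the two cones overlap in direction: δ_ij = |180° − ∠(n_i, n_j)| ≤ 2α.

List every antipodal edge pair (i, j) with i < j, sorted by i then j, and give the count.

α = atan 0.3 = 16.70°;  2α = 33.40°
n_0 = (+0.6169, +0.7871)
n_1 = (-0.5591, +0.8291)
n_2 = (-0.9357, -0.3529)
n_3 = (+0.4210, -0.9071)
n_4 = (+0.9727, +0.2321)
  (0,1): δ = 107.92°  ·
  (0,2): δ = 31.25°  ✓
  (0,3): δ = 62.98°  ·
  (0,4): δ = 141.51°  ·
  (1,2): δ = 103.33°  ·
  (1,3): δ = 9.10°  ✓
  (1,4): δ = 69.43°  ·
  (2,3): δ = 85.77°  ·
  (2,4): δ = 7.25°  ✓
  (3,4): δ = 101.48°  ·
antipodal pairs: 3

count = 3; pairs: (0,2), (1,3), (2,4)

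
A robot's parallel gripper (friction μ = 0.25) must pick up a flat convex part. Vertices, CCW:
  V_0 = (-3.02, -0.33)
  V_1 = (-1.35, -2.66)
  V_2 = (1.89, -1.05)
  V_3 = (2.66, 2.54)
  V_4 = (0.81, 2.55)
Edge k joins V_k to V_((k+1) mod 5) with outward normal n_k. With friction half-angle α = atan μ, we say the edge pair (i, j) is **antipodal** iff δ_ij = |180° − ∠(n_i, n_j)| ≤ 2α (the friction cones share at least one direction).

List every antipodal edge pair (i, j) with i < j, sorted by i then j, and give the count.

α = atan 0.25 = 14.04°;  2α = 28.07°
n_0 = (-0.8128, -0.5826)
n_1 = (+0.4450, -0.8955)
n_2 = (+0.9778, -0.2097)
n_3 = (+0.0054, +1.0000)
n_4 = (-0.6010, +0.7992)
  (0,1): δ = 99.21°  ·
  (0,2): δ = 47.74°  ·
  (0,3): δ = 54.06°  ·
  (0,4): δ = 91.31°  ·
  (1,2): δ = 128.53°  ·
  (1,3): δ = 26.73°  ✓
  (1,4): δ = 10.52°  ✓
  (2,3): δ = 78.20°  ·
  (2,4): δ = 40.95°  ·
  (3,4): δ = 142.75°  ·
antipodal pairs: 2

count = 2; pairs: (1,3), (1,4)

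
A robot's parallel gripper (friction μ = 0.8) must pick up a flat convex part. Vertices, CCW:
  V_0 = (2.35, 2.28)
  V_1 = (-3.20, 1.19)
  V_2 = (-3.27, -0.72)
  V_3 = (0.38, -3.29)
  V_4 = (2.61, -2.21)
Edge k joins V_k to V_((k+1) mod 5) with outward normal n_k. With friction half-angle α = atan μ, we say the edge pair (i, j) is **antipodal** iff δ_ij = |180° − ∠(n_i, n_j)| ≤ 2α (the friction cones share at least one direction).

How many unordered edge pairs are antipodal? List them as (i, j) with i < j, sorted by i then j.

α = atan 0.8 = 38.66°;  2α = 77.32°
n_0 = (-0.1927, +0.9813)
n_1 = (-0.9993, +0.0366)
n_2 = (-0.5757, -0.8177)
n_3 = (+0.4359, -0.9000)
n_4 = (+0.9983, +0.0578)
  (0,1): δ = 103.21°  ·
  (0,2): δ = 46.26°  ✓
  (0,3): δ = 14.73°  ✓
  (0,4): δ = 82.20°  ·
  (1,2): δ = 123.05°  ·
  (1,3): δ = 62.06°  ✓
  (1,4): δ = 5.41°  ✓
  (2,3): δ = 119.01°  ·
  (2,4): δ = 51.54°  ✓
  (3,4): δ = 112.53°  ·
antipodal pairs: 5

count = 5; pairs: (0,2), (0,3), (1,3), (1,4), (2,4)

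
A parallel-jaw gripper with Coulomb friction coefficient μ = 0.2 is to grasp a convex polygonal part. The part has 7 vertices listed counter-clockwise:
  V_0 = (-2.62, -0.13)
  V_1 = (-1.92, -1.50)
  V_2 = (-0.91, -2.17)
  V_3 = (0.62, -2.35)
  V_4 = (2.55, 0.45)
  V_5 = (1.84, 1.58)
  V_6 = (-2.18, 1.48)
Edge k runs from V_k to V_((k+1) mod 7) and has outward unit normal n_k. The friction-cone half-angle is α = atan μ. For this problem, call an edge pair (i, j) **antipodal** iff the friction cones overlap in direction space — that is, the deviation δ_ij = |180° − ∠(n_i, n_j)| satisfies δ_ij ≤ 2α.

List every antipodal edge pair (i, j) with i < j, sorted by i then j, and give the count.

α = atan 0.2 = 11.31°;  2α = 22.62°
n_0 = (-0.8905, -0.4550)
n_1 = (-0.5528, -0.8333)
n_2 = (-0.1168, -0.9932)
n_3 = (+0.8234, -0.5675)
n_4 = (+0.8467, +0.5320)
n_5 = (-0.0249, +0.9997)
n_6 = (-0.9646, +0.2636)
  (0,1): δ = 150.62°  ·
  (0,2): δ = 123.77°  ·
  (0,3): δ = 61.64°  ·
  (0,4): δ = 5.08°  ✓
  (0,5): δ = 64.36°  ·
  (0,6): δ = 137.65°  ·
  (1,2): δ = 153.15°  ·
  (1,3): δ = 91.02°  ·
  (1,4): δ = 24.30°  ·
  (1,5): δ = 34.98°  ·
  (1,6): δ = 108.27°  ·
  (2,3): δ = 117.87°  ·
  (2,4): δ = 51.15°  ·
  (2,5): δ = 8.13°  ✓
  (2,6): δ = 81.42°  ·
  (3,4): δ = 113.28°  ·
  (3,5): δ = 54.00°  ·
  (3,6): δ = 19.29°  ✓
  (4,5): δ = 120.72°  ·
  (4,6): δ = 47.43°  ·
  (5,6): δ = 106.71°  ·
antipodal pairs: 3

count = 3; pairs: (0,4), (2,5), (3,6)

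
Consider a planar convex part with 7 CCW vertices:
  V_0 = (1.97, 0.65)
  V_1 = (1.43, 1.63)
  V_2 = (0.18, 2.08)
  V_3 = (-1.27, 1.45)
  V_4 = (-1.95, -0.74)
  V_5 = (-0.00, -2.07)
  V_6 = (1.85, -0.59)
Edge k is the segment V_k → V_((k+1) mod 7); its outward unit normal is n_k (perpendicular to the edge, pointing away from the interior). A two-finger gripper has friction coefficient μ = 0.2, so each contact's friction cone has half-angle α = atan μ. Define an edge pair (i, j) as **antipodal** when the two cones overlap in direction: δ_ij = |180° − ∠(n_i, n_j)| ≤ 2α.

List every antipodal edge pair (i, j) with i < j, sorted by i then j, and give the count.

count = 3; pairs: (1,4), (2,5), (3,6)

α = atan 0.2 = 11.31°;  2α = 22.62°
n_0 = (+0.8758, +0.4826)
n_1 = (+0.3387, +0.9409)
n_2 = (-0.3985, +0.9172)
n_3 = (-0.9550, +0.2965)
n_4 = (-0.5635, -0.8261)
n_5 = (+0.6247, -0.7809)
n_6 = (+0.9954, -0.0963)
  (0,1): δ = 138.65°  ·
  (0,2): δ = 95.37°  ·
  (0,3): δ = 46.11°  ·
  (0,4): δ = 26.85°  ·
  (0,5): δ = 99.80°  ·
  (0,6): δ = 145.62°  ·
  (1,2): δ = 136.72°  ·
  (1,3): δ = 87.45°  ·
  (1,4): δ = 14.50°  ✓
  (1,5): δ = 58.46°  ·
  (1,6): δ = 104.27°  ·
  (2,3): δ = 130.73°  ·
  (2,4): δ = 57.78°  ·
  (2,5): δ = 15.18°  ✓
  (2,6): δ = 60.99°  ·
  (3,4): δ = 107.05°  ·
  (3,5): δ = 34.09°  ·
  (3,6): δ = 11.72°  ✓
  (4,5): δ = 107.04°  ·
  (4,6): δ = 61.23°  ·
  (5,6): δ = 134.19°  ·
antipodal pairs: 3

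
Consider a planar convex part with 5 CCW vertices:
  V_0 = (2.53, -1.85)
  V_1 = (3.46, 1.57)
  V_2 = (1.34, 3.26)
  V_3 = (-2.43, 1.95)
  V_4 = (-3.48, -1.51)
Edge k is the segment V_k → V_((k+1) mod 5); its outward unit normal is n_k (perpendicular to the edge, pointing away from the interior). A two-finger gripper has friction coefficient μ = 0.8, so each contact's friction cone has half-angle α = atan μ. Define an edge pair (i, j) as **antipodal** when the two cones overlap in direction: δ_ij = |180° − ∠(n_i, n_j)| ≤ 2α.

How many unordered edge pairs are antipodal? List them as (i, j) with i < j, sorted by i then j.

α = atan 0.8 = 38.66°;  2α = 77.32°
n_0 = (+0.9650, -0.2624)
n_1 = (+0.6233, +0.7819)
n_2 = (-0.3282, +0.9446)
n_3 = (-0.9569, +0.2904)
n_4 = (-0.0565, -0.9984)
  (0,1): δ = 113.35°  ·
  (0,2): δ = 55.63°  ✓
  (0,3): δ = 1.67°  ✓
  (0,4): δ = 101.97°  ·
  (1,2): δ = 122.28°  ·
  (1,3): δ = 68.32°  ✓
  (1,4): δ = 35.32°  ✓
  (2,3): δ = 126.04°  ·
  (2,4): δ = 22.40°  ✓
  (3,4): δ = 76.36°  ✓
antipodal pairs: 6

count = 6; pairs: (0,2), (0,3), (1,3), (1,4), (2,4), (3,4)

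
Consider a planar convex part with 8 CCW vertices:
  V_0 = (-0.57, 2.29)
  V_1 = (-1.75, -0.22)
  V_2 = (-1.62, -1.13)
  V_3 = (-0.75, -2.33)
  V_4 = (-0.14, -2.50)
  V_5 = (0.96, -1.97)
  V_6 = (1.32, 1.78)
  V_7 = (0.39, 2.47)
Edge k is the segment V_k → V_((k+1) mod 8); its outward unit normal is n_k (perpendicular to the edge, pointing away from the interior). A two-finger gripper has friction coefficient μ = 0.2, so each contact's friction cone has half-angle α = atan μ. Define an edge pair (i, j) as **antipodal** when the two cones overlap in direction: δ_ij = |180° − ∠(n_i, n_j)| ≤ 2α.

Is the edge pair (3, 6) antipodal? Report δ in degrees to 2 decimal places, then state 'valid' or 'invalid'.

δ = 21.00°, valid

α = atan 0.2 = 11.31°;  2α = 22.62°
edge 3: e_3 = (+0.61, -0.17);  n_3 = (-0.2685, -0.9633)
edge 6: e_6 = (-0.93, +0.69);  n_6 = (+0.5958, +0.8031)
∠(n_3, n_6) = 159.00°
δ = |180° − 159.00°| = 21.00°
21.00° ≤ 2α = 22.62°  →  valid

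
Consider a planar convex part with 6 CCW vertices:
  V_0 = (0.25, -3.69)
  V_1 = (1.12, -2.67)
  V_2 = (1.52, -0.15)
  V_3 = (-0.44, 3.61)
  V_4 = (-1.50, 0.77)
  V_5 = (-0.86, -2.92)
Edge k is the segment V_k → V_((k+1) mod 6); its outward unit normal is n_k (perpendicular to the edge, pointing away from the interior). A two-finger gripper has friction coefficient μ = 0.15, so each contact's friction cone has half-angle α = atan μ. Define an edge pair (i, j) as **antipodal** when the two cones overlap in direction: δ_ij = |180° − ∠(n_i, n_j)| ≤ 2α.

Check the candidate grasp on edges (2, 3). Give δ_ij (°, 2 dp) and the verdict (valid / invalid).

α = atan 0.15 = 8.53°;  2α = 17.06°
edge 2: e_2 = (-1.96, +3.76);  n_2 = (+0.8868, +0.4622)
edge 3: e_3 = (-1.06, -2.84);  n_3 = (-0.9369, +0.3497)
∠(n_2, n_3) = 132.00°
δ = |180° − 132.00°| = 48.00°
48.00° > 2α = 17.06°  →  invalid

δ = 48.00°, invalid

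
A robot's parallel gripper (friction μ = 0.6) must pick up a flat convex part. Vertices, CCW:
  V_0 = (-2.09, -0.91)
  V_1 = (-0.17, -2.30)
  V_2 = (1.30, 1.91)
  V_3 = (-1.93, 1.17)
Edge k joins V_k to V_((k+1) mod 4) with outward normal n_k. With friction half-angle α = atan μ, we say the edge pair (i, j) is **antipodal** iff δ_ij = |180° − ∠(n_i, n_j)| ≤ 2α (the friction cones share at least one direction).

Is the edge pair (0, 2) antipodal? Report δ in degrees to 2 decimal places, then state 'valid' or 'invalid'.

α = atan 0.6 = 30.96°;  2α = 61.93°
edge 0: e_0 = (+1.92, -1.39);  n_0 = (-0.5864, -0.8100)
edge 2: e_2 = (-3.23, -0.74);  n_2 = (-0.2233, +0.9747)
∠(n_0, n_2) = 131.19°
δ = |180° − 131.19°| = 48.81°
48.81° ≤ 2α = 61.93°  →  valid

δ = 48.81°, valid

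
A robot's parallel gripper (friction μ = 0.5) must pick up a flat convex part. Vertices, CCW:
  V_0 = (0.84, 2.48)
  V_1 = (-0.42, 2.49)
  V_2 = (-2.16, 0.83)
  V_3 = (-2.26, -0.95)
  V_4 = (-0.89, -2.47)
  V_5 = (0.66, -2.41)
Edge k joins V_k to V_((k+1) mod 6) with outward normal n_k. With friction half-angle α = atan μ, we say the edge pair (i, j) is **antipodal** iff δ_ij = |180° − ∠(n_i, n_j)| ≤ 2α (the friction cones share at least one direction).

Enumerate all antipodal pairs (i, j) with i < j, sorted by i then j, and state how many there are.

count = 6; pairs: (0,3), (0,4), (1,4), (1,5), (2,5), (3,5)

α = atan 0.5 = 26.57°;  2α = 53.13°
n_0 = (+0.0079, +1.0000)
n_1 = (-0.6903, +0.7235)
n_2 = (-0.9984, +0.0561)
n_3 = (-0.7428, -0.6695)
n_4 = (+0.0387, -0.9993)
n_5 = (+0.9993, -0.0368)
  (0,1): δ = 135.89°  ·
  (0,2): δ = 92.76°  ·
  (0,3): δ = 47.52°  ✓
  (0,4): δ = 2.67°  ✓
  (0,5): δ = 88.35°  ·
  (1,2): δ = 136.87°  ·
  (1,3): δ = 91.62°  ·
  (1,4): δ = 41.44°  ✓
  (1,5): δ = 44.24°  ✓
  (2,3): δ = 134.76°  ·
  (2,4): δ = 84.57°  ·
  (2,5): δ = 1.11°  ✓
  (3,4): δ = 129.81°  ·
  (3,5): δ = 44.14°  ✓
  (4,5): δ = 94.32°  ·
antipodal pairs: 6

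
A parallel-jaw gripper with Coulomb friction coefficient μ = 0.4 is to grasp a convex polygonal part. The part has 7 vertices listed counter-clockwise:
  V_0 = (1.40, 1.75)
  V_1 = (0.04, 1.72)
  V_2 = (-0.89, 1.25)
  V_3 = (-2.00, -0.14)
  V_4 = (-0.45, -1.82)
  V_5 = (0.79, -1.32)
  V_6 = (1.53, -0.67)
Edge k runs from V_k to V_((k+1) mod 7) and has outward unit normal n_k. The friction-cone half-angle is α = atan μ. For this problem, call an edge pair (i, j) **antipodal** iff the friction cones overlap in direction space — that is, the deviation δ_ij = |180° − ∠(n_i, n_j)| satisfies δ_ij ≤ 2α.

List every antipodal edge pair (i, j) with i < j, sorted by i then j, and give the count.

count = 8; pairs: (0,4), (0,5), (1,4), (1,5), (2,4), (2,5), (2,6), (3,6)

α = atan 0.4 = 21.80°;  2α = 43.60°
n_0 = (-0.0221, +0.9998)
n_1 = (-0.4510, +0.8925)
n_2 = (-0.7814, +0.6240)
n_3 = (-0.7350, -0.6781)
n_4 = (+0.3740, -0.9274)
n_5 = (+0.6599, -0.7513)
n_6 = (+0.9986, +0.0536)
  (0,1): δ = 154.45°  ·
  (0,2): δ = 129.87°  ·
  (0,3): δ = 48.57°  ·
  (0,4): δ = 20.70°  ✓
  (0,5): δ = 40.03°  ✓
  (0,6): δ = 91.81°  ·
  (1,2): δ = 155.42°  ·
  (1,3): δ = 74.12°  ·
  (1,4): δ = 4.85°  ✓
  (1,5): δ = 14.48°  ✓
  (1,6): δ = 66.26°  ·
  (2,3): δ = 98.70°  ·
  (2,4): δ = 29.43°  ✓
  (2,5): δ = 10.10°  ✓
  (2,6): δ = 41.68°  ✓
  (3,4): δ = 110.73°  ·
  (3,5): δ = 91.40°  ·
  (3,6): δ = 39.62°  ✓
  (4,5): δ = 160.67°  ·
  (4,6): δ = 108.89°  ·
  (5,6): δ = 128.22°  ·
antipodal pairs: 8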